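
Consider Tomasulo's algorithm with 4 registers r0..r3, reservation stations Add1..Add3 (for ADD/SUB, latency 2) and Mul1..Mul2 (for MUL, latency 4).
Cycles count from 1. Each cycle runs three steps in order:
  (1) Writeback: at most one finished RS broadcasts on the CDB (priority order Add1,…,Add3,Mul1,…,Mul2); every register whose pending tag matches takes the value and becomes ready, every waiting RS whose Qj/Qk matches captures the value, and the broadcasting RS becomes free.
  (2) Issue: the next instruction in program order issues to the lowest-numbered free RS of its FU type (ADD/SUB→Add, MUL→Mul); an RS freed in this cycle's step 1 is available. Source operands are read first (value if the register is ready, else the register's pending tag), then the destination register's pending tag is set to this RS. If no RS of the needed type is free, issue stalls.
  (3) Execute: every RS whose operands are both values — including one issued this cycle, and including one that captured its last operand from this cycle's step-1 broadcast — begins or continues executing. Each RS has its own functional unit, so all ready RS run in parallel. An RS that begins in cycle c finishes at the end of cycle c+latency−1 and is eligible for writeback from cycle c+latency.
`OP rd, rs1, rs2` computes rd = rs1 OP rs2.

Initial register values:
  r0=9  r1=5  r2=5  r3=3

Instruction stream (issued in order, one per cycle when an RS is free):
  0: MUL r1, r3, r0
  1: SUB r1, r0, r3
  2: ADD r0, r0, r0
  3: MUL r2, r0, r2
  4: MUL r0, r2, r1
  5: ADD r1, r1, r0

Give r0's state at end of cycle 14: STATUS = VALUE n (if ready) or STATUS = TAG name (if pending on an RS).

STATUS = VALUE 540

  c1: issue MUL r1<-Mul1  regs: r0:9,r1:Mul1,r2:5,r3:3
  c2: issue SUB r1<-Add1  regs: r0:9,r1:Add1,r2:5,r3:3
  c3: issue ADD r0<-Add2  regs: r0:Add2,r1:Add1,r2:5,r3:3
  c4: CDB Add1=6; issue MUL r2<-Mul2  regs: r0:Add2,r1:6,r2:Mul2,r3:3
  c5: CDB Add2=18; stall  regs: r0:18,r1:6,r2:Mul2,r3:3
  c6: CDB Mul1=27; issue MUL r0<-Mul1  regs: r0:Mul1,r1:6,r2:Mul2,r3:3
  c7: issue ADD r1<-Add1  regs: r0:Mul1,r1:Add1,r2:Mul2,r3:3
  c8: -  regs: r0:Mul1,r1:Add1,r2:Mul2,r3:3
  c9: CDB Mul2=90  regs: r0:Mul1,r1:Add1,r2:90,r3:3
  c10: -  regs: r0:Mul1,r1:Add1,r2:90,r3:3
  c11: -  regs: r0:Mul1,r1:Add1,r2:90,r3:3
  c12: -  regs: r0:Mul1,r1:Add1,r2:90,r3:3
  c13: CDB Mul1=540  regs: r0:540,r1:Add1,r2:90,r3:3
  c14: -  regs: r0:540,r1:Add1,r2:90,r3:3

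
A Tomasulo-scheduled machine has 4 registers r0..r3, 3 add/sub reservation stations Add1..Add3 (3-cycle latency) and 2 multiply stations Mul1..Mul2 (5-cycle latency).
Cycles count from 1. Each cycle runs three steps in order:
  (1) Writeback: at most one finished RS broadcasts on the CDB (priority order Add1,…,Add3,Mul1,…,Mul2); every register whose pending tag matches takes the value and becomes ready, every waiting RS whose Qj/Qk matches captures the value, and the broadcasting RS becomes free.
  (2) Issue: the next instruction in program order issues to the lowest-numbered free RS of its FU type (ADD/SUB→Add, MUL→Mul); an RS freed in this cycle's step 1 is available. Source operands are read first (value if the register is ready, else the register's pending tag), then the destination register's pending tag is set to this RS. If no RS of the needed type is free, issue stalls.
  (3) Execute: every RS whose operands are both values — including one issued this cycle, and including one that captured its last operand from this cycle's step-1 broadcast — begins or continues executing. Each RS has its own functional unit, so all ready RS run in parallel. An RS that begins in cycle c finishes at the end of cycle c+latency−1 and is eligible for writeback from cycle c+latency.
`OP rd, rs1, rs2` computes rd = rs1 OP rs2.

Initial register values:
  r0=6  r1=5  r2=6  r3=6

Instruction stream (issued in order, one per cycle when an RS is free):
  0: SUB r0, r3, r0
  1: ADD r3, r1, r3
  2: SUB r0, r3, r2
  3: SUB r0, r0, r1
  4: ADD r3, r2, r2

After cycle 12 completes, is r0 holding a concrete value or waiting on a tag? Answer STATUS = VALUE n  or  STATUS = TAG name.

  c1: issue SUB r0<-Add1  regs: r0:Add1,r1:5,r2:6,r3:6
  c2: issue ADD r3<-Add2  regs: r0:Add1,r1:5,r2:6,r3:Add2
  c3: issue SUB r0<-Add3  regs: r0:Add3,r1:5,r2:6,r3:Add2
  c4: CDB Add1=0; issue SUB r0<-Add1  regs: r0:Add1,r1:5,r2:6,r3:Add2
  c5: CDB Add2=11; issue ADD r3<-Add2  regs: r0:Add1,r1:5,r2:6,r3:Add2
  c6: -  regs: r0:Add1,r1:5,r2:6,r3:Add2
  c7: -  regs: r0:Add1,r1:5,r2:6,r3:Add2
  c8: CDB Add2=12  regs: r0:Add1,r1:5,r2:6,r3:12
  c9: CDB Add3=5  regs: r0:Add1,r1:5,r2:6,r3:12
  c10: -  regs: r0:Add1,r1:5,r2:6,r3:12
  c11: -  regs: r0:Add1,r1:5,r2:6,r3:12
  c12: CDB Add1=0  regs: r0:0,r1:5,r2:6,r3:12

STATUS = VALUE 0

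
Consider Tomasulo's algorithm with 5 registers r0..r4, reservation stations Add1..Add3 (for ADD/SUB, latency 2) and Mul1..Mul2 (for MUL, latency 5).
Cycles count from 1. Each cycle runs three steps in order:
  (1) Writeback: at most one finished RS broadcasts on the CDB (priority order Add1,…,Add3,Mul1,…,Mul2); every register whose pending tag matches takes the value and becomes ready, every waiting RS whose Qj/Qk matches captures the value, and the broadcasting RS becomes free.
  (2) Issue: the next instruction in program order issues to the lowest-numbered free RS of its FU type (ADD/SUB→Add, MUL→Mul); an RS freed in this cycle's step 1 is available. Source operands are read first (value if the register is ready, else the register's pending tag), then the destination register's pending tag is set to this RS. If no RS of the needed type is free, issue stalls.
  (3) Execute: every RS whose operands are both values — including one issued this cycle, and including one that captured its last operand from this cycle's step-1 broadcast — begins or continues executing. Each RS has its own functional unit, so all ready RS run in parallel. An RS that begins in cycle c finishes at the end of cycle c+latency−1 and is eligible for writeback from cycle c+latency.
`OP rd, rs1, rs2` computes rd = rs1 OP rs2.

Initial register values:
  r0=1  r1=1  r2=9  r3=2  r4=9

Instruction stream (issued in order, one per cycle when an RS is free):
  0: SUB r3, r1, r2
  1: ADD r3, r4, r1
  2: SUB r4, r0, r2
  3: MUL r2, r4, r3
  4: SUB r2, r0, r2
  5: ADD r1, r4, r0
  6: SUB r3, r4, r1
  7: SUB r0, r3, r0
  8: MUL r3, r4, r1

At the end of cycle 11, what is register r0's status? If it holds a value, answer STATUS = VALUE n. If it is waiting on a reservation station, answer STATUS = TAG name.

STATUS = TAG Add2

cycle 1: issue SUB r3<-Add1 // r0:1,r1:1,r2:9,r3:Add1,r4:9
cycle 2: issue ADD r3<-Add2 // r0:1,r1:1,r2:9,r3:Add2,r4:9
cycle 3: CDB Add1=-8; issue SUB r4<-Add1 // r0:1,r1:1,r2:9,r3:Add2,r4:Add1
cycle 4: CDB Add2=10; issue MUL r2<-Mul1 // r0:1,r1:1,r2:Mul1,r3:10,r4:Add1
cycle 5: CDB Add1=-8; issue SUB r2<-Add1 // r0:1,r1:1,r2:Add1,r3:10,r4:-8
cycle 6: issue ADD r1<-Add2 // r0:1,r1:Add2,r2:Add1,r3:10,r4:-8
cycle 7: issue SUB r3<-Add3 // r0:1,r1:Add2,r2:Add1,r3:Add3,r4:-8
cycle 8: CDB Add2=-7; issue SUB r0<-Add2 // r0:Add2,r1:-7,r2:Add1,r3:Add3,r4:-8
cycle 9: issue MUL r3<-Mul2 // r0:Add2,r1:-7,r2:Add1,r3:Mul2,r4:-8
cycle 10: CDB Add3=-1 // r0:Add2,r1:-7,r2:Add1,r3:Mul2,r4:-8
cycle 11: CDB Mul1=-80 // r0:Add2,r1:-7,r2:Add1,r3:Mul2,r4:-8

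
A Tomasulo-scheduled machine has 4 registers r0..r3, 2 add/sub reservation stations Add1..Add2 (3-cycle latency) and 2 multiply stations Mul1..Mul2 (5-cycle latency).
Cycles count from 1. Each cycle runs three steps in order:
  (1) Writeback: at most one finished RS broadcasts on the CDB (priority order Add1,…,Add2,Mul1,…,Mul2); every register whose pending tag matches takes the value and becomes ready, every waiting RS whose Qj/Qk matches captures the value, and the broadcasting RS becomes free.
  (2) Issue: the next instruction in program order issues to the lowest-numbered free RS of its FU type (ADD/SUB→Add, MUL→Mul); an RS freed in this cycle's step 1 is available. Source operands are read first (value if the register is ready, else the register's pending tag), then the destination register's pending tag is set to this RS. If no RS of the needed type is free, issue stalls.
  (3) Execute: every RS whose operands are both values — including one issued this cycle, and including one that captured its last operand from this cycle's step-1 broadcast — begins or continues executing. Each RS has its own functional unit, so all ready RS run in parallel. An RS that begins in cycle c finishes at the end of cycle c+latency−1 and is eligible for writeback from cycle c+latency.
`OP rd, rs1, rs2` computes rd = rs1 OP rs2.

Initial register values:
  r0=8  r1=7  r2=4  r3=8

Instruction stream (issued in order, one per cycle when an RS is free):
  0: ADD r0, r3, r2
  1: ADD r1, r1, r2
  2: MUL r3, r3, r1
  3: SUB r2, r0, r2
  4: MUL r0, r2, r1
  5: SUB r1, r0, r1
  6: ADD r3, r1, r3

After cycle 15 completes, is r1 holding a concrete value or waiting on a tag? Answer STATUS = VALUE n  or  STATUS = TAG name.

STATUS = VALUE 77

  c1: issue ADD r0<-Add1  regs: r0:Add1,r1:7,r2:4,r3:8
  c2: issue ADD r1<-Add2  regs: r0:Add1,r1:Add2,r2:4,r3:8
  c3: issue MUL r3<-Mul1  regs: r0:Add1,r1:Add2,r2:4,r3:Mul1
  c4: CDB Add1=12; issue SUB r2<-Add1  regs: r0:12,r1:Add2,r2:Add1,r3:Mul1
  c5: CDB Add2=11; issue MUL r0<-Mul2  regs: r0:Mul2,r1:11,r2:Add1,r3:Mul1
  c6: issue SUB r1<-Add2  regs: r0:Mul2,r1:Add2,r2:Add1,r3:Mul1
  c7: CDB Add1=8; issue ADD r3<-Add1  regs: r0:Mul2,r1:Add2,r2:8,r3:Add1
  c8: -  regs: r0:Mul2,r1:Add2,r2:8,r3:Add1
  c9: -  regs: r0:Mul2,r1:Add2,r2:8,r3:Add1
  c10: CDB Mul1=88  regs: r0:Mul2,r1:Add2,r2:8,r3:Add1
  c11: -  regs: r0:Mul2,r1:Add2,r2:8,r3:Add1
  c12: CDB Mul2=88  regs: r0:88,r1:Add2,r2:8,r3:Add1
  c13: -  regs: r0:88,r1:Add2,r2:8,r3:Add1
  c14: -  regs: r0:88,r1:Add2,r2:8,r3:Add1
  c15: CDB Add2=77  regs: r0:88,r1:77,r2:8,r3:Add1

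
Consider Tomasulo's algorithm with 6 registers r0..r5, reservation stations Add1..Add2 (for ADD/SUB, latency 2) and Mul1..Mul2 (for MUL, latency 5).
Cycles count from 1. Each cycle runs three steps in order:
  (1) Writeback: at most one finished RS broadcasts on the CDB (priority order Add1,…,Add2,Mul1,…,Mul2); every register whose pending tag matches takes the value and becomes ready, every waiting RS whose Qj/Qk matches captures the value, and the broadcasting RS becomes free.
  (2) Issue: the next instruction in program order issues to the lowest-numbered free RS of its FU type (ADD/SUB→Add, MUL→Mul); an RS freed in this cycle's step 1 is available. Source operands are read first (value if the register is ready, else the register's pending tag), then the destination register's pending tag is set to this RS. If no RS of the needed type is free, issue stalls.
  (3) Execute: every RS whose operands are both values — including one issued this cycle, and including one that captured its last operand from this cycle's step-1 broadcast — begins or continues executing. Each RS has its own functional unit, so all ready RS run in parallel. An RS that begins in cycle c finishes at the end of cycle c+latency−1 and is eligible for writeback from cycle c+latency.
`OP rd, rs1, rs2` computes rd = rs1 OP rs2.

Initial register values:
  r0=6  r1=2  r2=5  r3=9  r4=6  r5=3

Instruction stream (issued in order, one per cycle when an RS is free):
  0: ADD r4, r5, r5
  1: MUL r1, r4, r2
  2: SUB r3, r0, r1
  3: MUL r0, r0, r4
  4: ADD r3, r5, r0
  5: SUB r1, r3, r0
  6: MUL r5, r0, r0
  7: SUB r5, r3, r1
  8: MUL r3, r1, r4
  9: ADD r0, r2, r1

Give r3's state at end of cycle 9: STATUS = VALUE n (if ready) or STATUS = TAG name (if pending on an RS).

STATUS = TAG Add2

  c1: issue ADD r4<-Add1  regs: r0:6,r1:2,r2:5,r3:9,r4:Add1,r5:3
  c2: issue MUL r1<-Mul1  regs: r0:6,r1:Mul1,r2:5,r3:9,r4:Add1,r5:3
  c3: CDB Add1=6; issue SUB r3<-Add1  regs: r0:6,r1:Mul1,r2:5,r3:Add1,r4:6,r5:3
  c4: issue MUL r0<-Mul2  regs: r0:Mul2,r1:Mul1,r2:5,r3:Add1,r4:6,r5:3
  c5: issue ADD r3<-Add2  regs: r0:Mul2,r1:Mul1,r2:5,r3:Add2,r4:6,r5:3
  c6: stall  regs: r0:Mul2,r1:Mul1,r2:5,r3:Add2,r4:6,r5:3
  c7: stall  regs: r0:Mul2,r1:Mul1,r2:5,r3:Add2,r4:6,r5:3
  c8: CDB Mul1=30; stall  regs: r0:Mul2,r1:30,r2:5,r3:Add2,r4:6,r5:3
  c9: CDB Mul2=36; stall  regs: r0:36,r1:30,r2:5,r3:Add2,r4:6,r5:3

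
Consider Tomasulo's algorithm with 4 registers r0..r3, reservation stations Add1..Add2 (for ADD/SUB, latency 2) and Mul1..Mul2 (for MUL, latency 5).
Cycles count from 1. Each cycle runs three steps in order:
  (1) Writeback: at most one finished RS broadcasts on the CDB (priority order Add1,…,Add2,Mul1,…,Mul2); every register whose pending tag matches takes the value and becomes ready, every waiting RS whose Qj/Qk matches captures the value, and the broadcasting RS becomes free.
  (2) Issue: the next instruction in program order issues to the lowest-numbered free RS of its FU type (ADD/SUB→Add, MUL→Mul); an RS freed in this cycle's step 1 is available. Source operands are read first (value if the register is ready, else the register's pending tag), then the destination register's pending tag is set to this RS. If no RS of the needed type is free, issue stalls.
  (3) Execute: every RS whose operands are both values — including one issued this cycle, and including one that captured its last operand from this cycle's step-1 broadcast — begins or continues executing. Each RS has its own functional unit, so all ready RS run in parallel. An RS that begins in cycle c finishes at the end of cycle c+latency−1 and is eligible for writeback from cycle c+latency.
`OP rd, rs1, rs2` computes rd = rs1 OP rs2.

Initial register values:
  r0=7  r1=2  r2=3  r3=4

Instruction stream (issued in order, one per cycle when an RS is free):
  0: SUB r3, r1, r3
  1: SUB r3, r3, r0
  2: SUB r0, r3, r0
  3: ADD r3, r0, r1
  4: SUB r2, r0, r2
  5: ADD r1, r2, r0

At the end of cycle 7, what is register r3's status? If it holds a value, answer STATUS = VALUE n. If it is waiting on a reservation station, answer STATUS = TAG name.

c1: issue SUB r3<-Add1 | r0:7,r1:2,r2:3,r3:Add1
c2: issue SUB r3<-Add2 | r0:7,r1:2,r2:3,r3:Add2
c3: CDB Add1=-2; issue SUB r0<-Add1 | r0:Add1,r1:2,r2:3,r3:Add2
c4: stall | r0:Add1,r1:2,r2:3,r3:Add2
c5: CDB Add2=-9; issue ADD r3<-Add2 | r0:Add1,r1:2,r2:3,r3:Add2
c6: stall | r0:Add1,r1:2,r2:3,r3:Add2
c7: CDB Add1=-16; issue SUB r2<-Add1 | r0:-16,r1:2,r2:Add1,r3:Add2

STATUS = TAG Add2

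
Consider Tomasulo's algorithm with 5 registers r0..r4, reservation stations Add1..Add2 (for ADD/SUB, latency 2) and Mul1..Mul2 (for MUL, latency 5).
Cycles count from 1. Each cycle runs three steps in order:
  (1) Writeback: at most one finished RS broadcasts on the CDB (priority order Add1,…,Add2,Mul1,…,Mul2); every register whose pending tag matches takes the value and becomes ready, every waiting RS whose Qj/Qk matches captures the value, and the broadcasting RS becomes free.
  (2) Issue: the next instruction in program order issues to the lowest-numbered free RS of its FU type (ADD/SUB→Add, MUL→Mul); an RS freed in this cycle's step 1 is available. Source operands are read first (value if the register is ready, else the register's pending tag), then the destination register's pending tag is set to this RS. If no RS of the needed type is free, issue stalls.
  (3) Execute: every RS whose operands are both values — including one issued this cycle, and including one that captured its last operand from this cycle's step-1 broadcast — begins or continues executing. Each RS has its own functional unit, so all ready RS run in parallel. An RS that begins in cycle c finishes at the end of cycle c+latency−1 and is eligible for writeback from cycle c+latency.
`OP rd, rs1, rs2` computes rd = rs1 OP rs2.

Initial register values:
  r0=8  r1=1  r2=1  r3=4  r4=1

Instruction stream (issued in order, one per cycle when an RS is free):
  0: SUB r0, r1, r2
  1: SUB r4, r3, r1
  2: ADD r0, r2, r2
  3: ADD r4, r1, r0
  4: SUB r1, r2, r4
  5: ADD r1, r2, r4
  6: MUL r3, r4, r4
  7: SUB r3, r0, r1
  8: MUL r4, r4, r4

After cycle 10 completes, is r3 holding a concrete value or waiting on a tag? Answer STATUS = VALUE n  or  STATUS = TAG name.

STATUS = TAG Add1

cycle 1: issue SUB r0<-Add1 // r0:Add1,r1:1,r2:1,r3:4,r4:1
cycle 2: issue SUB r4<-Add2 // r0:Add1,r1:1,r2:1,r3:4,r4:Add2
cycle 3: CDB Add1=0; issue ADD r0<-Add1 // r0:Add1,r1:1,r2:1,r3:4,r4:Add2
cycle 4: CDB Add2=3; issue ADD r4<-Add2 // r0:Add1,r1:1,r2:1,r3:4,r4:Add2
cycle 5: CDB Add1=2; issue SUB r1<-Add1 // r0:2,r1:Add1,r2:1,r3:4,r4:Add2
cycle 6: stall // r0:2,r1:Add1,r2:1,r3:4,r4:Add2
cycle 7: CDB Add2=3; issue ADD r1<-Add2 // r0:2,r1:Add2,r2:1,r3:4,r4:3
cycle 8: issue MUL r3<-Mul1 // r0:2,r1:Add2,r2:1,r3:Mul1,r4:3
cycle 9: CDB Add1=-2; issue SUB r3<-Add1 // r0:2,r1:Add2,r2:1,r3:Add1,r4:3
cycle 10: CDB Add2=4; issue MUL r4<-Mul2 // r0:2,r1:4,r2:1,r3:Add1,r4:Mul2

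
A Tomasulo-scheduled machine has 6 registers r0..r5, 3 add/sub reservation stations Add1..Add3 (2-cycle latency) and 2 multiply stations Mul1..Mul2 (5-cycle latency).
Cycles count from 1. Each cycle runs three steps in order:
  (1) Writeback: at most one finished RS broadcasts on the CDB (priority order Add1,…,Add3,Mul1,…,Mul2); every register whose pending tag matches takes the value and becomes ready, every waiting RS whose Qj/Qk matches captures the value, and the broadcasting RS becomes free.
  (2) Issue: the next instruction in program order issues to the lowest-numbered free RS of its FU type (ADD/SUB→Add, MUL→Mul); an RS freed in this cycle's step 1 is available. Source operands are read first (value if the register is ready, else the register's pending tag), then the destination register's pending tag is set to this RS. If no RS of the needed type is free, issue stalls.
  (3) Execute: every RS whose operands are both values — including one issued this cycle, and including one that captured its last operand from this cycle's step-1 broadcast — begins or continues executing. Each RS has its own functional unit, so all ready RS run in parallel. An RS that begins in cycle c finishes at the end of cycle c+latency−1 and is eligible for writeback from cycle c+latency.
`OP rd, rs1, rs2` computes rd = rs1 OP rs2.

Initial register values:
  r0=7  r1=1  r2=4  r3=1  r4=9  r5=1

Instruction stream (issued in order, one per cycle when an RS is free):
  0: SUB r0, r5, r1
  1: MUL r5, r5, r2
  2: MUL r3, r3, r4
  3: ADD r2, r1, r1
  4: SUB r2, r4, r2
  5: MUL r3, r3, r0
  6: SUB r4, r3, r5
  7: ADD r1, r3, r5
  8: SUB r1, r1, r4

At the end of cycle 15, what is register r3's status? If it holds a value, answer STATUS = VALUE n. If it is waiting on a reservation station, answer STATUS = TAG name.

cycle 1: issue SUB r0<-Add1 // r0:Add1,r1:1,r2:4,r3:1,r4:9,r5:1
cycle 2: issue MUL r5<-Mul1 // r0:Add1,r1:1,r2:4,r3:1,r4:9,r5:Mul1
cycle 3: CDB Add1=0; issue MUL r3<-Mul2 // r0:0,r1:1,r2:4,r3:Mul2,r4:9,r5:Mul1
cycle 4: issue ADD r2<-Add1 // r0:0,r1:1,r2:Add1,r3:Mul2,r4:9,r5:Mul1
cycle 5: issue SUB r2<-Add2 // r0:0,r1:1,r2:Add2,r3:Mul2,r4:9,r5:Mul1
cycle 6: CDB Add1=2; stall // r0:0,r1:1,r2:Add2,r3:Mul2,r4:9,r5:Mul1
cycle 7: CDB Mul1=4; issue MUL r3<-Mul1 // r0:0,r1:1,r2:Add2,r3:Mul1,r4:9,r5:4
cycle 8: CDB Add2=7; issue SUB r4<-Add1 // r0:0,r1:1,r2:7,r3:Mul1,r4:Add1,r5:4
cycle 9: CDB Mul2=9; issue ADD r1<-Add2 // r0:0,r1:Add2,r2:7,r3:Mul1,r4:Add1,r5:4
cycle 10: issue SUB r1<-Add3 // r0:0,r1:Add3,r2:7,r3:Mul1,r4:Add1,r5:4
cycle 11: - // r0:0,r1:Add3,r2:7,r3:Mul1,r4:Add1,r5:4
cycle 12: - // r0:0,r1:Add3,r2:7,r3:Mul1,r4:Add1,r5:4
cycle 13: - // r0:0,r1:Add3,r2:7,r3:Mul1,r4:Add1,r5:4
cycle 14: CDB Mul1=0 // r0:0,r1:Add3,r2:7,r3:0,r4:Add1,r5:4
cycle 15: - // r0:0,r1:Add3,r2:7,r3:0,r4:Add1,r5:4

STATUS = VALUE 0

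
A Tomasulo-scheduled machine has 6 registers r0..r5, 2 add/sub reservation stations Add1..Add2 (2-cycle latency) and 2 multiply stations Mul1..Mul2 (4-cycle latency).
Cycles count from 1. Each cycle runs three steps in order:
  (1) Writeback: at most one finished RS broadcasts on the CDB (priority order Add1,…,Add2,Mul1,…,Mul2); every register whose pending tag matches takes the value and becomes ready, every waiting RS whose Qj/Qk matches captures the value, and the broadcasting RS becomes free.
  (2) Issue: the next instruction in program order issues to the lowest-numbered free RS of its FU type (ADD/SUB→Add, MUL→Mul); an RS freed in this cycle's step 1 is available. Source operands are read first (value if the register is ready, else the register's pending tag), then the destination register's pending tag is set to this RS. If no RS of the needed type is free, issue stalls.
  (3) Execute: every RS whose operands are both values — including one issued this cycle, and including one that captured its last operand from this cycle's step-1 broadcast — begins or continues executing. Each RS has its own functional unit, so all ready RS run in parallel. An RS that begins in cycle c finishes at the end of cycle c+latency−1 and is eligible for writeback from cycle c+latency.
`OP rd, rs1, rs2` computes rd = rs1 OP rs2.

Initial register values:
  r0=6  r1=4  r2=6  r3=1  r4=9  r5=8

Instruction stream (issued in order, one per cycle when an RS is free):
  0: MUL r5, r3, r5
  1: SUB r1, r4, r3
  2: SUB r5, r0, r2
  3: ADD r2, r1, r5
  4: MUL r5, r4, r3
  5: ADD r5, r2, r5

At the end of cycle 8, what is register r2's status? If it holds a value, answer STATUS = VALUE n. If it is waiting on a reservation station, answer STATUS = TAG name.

cycle 1: issue MUL r5<-Mul1 // r0:6,r1:4,r2:6,r3:1,r4:9,r5:Mul1
cycle 2: issue SUB r1<-Add1 // r0:6,r1:Add1,r2:6,r3:1,r4:9,r5:Mul1
cycle 3: issue SUB r5<-Add2 // r0:6,r1:Add1,r2:6,r3:1,r4:9,r5:Add2
cycle 4: CDB Add1=8; issue ADD r2<-Add1 // r0:6,r1:8,r2:Add1,r3:1,r4:9,r5:Add2
cycle 5: CDB Add2=0; issue MUL r5<-Mul2 // r0:6,r1:8,r2:Add1,r3:1,r4:9,r5:Mul2
cycle 6: CDB Mul1=8; issue ADD r5<-Add2 // r0:6,r1:8,r2:Add1,r3:1,r4:9,r5:Add2
cycle 7: CDB Add1=8 // r0:6,r1:8,r2:8,r3:1,r4:9,r5:Add2
cycle 8: - // r0:6,r1:8,r2:8,r3:1,r4:9,r5:Add2

STATUS = VALUE 8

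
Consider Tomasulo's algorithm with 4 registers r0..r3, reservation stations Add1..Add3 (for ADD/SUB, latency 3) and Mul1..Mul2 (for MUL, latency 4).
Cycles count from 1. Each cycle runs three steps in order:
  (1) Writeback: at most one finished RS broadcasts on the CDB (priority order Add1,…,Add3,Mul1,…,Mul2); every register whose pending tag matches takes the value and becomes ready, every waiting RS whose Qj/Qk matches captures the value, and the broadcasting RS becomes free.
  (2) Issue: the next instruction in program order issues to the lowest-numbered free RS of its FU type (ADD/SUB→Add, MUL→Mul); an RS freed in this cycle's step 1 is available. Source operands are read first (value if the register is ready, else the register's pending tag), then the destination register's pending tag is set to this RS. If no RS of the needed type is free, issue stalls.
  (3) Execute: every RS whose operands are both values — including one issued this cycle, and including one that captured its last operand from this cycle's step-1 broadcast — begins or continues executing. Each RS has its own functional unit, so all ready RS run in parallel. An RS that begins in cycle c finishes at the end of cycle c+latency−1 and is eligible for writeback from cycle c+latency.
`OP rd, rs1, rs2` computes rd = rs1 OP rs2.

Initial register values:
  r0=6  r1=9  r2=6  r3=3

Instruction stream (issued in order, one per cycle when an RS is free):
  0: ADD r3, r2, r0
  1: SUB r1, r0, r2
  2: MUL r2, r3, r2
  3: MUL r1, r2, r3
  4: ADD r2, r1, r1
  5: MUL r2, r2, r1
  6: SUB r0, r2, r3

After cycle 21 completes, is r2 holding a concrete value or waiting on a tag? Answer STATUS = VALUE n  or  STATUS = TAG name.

STATUS = VALUE 1492992

cycle 1: issue ADD r3<-Add1 // r0:6,r1:9,r2:6,r3:Add1
cycle 2: issue SUB r1<-Add2 // r0:6,r1:Add2,r2:6,r3:Add1
cycle 3: issue MUL r2<-Mul1 // r0:6,r1:Add2,r2:Mul1,r3:Add1
cycle 4: CDB Add1=12; issue MUL r1<-Mul2 // r0:6,r1:Mul2,r2:Mul1,r3:12
cycle 5: CDB Add2=0; issue ADD r2<-Add1 // r0:6,r1:Mul2,r2:Add1,r3:12
cycle 6: stall // r0:6,r1:Mul2,r2:Add1,r3:12
cycle 7: stall // r0:6,r1:Mul2,r2:Add1,r3:12
cycle 8: CDB Mul1=72; issue MUL r2<-Mul1 // r0:6,r1:Mul2,r2:Mul1,r3:12
cycle 9: issue SUB r0<-Add2 // r0:Add2,r1:Mul2,r2:Mul1,r3:12
cycle 10: - // r0:Add2,r1:Mul2,r2:Mul1,r3:12
cycle 11: - // r0:Add2,r1:Mul2,r2:Mul1,r3:12
cycle 12: CDB Mul2=864 // r0:Add2,r1:864,r2:Mul1,r3:12
cycle 13: - // r0:Add2,r1:864,r2:Mul1,r3:12
cycle 14: - // r0:Add2,r1:864,r2:Mul1,r3:12
cycle 15: CDB Add1=1728 // r0:Add2,r1:864,r2:Mul1,r3:12
cycle 16: - // r0:Add2,r1:864,r2:Mul1,r3:12
cycle 17: - // r0:Add2,r1:864,r2:Mul1,r3:12
cycle 18: - // r0:Add2,r1:864,r2:Mul1,r3:12
cycle 19: CDB Mul1=1492992 // r0:Add2,r1:864,r2:1492992,r3:12
cycle 20: - // r0:Add2,r1:864,r2:1492992,r3:12
cycle 21: - // r0:Add2,r1:864,r2:1492992,r3:12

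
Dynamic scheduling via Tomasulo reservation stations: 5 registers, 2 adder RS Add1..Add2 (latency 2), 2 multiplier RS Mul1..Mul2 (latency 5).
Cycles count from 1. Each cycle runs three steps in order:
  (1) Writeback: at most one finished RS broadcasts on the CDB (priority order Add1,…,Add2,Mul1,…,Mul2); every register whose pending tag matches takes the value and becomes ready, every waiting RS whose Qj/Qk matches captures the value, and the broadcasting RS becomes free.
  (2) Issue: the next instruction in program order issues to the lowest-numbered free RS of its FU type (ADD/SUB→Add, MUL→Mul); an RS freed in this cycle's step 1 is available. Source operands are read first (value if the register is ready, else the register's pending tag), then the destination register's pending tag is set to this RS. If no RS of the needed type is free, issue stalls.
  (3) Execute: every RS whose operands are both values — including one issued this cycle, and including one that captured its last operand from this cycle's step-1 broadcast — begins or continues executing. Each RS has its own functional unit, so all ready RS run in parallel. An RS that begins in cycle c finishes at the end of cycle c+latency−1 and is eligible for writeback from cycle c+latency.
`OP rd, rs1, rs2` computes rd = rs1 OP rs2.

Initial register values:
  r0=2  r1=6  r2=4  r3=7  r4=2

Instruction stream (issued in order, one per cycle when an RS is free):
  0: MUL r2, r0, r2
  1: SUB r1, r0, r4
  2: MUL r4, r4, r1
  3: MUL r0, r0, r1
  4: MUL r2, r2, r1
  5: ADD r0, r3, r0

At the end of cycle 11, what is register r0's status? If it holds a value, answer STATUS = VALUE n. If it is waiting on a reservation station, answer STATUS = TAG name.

STATUS = TAG Add1

cycle 1: issue MUL r2<-Mul1 // r0:2,r1:6,r2:Mul1,r3:7,r4:2
cycle 2: issue SUB r1<-Add1 // r0:2,r1:Add1,r2:Mul1,r3:7,r4:2
cycle 3: issue MUL r4<-Mul2 // r0:2,r1:Add1,r2:Mul1,r3:7,r4:Mul2
cycle 4: CDB Add1=0; stall // r0:2,r1:0,r2:Mul1,r3:7,r4:Mul2
cycle 5: stall // r0:2,r1:0,r2:Mul1,r3:7,r4:Mul2
cycle 6: CDB Mul1=8; issue MUL r0<-Mul1 // r0:Mul1,r1:0,r2:8,r3:7,r4:Mul2
cycle 7: stall // r0:Mul1,r1:0,r2:8,r3:7,r4:Mul2
cycle 8: stall // r0:Mul1,r1:0,r2:8,r3:7,r4:Mul2
cycle 9: CDB Mul2=0; issue MUL r2<-Mul2 // r0:Mul1,r1:0,r2:Mul2,r3:7,r4:0
cycle 10: issue ADD r0<-Add1 // r0:Add1,r1:0,r2:Mul2,r3:7,r4:0
cycle 11: CDB Mul1=0 // r0:Add1,r1:0,r2:Mul2,r3:7,r4:0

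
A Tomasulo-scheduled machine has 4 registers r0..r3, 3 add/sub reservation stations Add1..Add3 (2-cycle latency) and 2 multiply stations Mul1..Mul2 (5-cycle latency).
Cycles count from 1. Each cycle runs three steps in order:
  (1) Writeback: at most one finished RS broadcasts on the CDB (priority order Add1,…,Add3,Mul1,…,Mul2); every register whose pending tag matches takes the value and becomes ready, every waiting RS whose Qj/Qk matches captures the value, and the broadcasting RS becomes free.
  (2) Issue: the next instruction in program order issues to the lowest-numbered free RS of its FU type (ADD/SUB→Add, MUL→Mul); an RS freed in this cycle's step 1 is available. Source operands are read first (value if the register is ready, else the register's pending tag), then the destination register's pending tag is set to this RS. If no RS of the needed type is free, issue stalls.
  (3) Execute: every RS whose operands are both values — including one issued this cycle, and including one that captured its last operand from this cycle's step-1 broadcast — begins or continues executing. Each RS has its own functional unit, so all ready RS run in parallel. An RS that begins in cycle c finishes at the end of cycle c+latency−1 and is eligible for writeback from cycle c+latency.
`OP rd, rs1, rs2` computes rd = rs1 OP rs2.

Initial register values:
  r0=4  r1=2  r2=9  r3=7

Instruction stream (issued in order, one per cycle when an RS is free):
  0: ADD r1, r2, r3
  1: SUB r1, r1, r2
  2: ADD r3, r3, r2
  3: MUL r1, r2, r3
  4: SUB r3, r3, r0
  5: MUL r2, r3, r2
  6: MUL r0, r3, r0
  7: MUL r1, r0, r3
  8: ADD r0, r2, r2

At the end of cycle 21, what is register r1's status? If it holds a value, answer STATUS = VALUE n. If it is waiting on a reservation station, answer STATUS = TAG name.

STATUS = VALUE 576

  c1: issue ADD r1<-Add1  regs: r0:4,r1:Add1,r2:9,r3:7
  c2: issue SUB r1<-Add2  regs: r0:4,r1:Add2,r2:9,r3:7
  c3: CDB Add1=16; issue ADD r3<-Add1  regs: r0:4,r1:Add2,r2:9,r3:Add1
  c4: issue MUL r1<-Mul1  regs: r0:4,r1:Mul1,r2:9,r3:Add1
  c5: CDB Add1=16; issue SUB r3<-Add1  regs: r0:4,r1:Mul1,r2:9,r3:Add1
  c6: CDB Add2=7; issue MUL r2<-Mul2  regs: r0:4,r1:Mul1,r2:Mul2,r3:Add1
  c7: CDB Add1=12; stall  regs: r0:4,r1:Mul1,r2:Mul2,r3:12
  c8: stall  regs: r0:4,r1:Mul1,r2:Mul2,r3:12
  c9: stall  regs: r0:4,r1:Mul1,r2:Mul2,r3:12
  c10: CDB Mul1=144; issue MUL r0<-Mul1  regs: r0:Mul1,r1:144,r2:Mul2,r3:12
  c11: stall  regs: r0:Mul1,r1:144,r2:Mul2,r3:12
  c12: CDB Mul2=108; issue MUL r1<-Mul2  regs: r0:Mul1,r1:Mul2,r2:108,r3:12
  c13: issue ADD r0<-Add1  regs: r0:Add1,r1:Mul2,r2:108,r3:12
  c14: -  regs: r0:Add1,r1:Mul2,r2:108,r3:12
  c15: CDB Add1=216  regs: r0:216,r1:Mul2,r2:108,r3:12
  c16: CDB Mul1=48  regs: r0:216,r1:Mul2,r2:108,r3:12
  c17: -  regs: r0:216,r1:Mul2,r2:108,r3:12
  c18: -  regs: r0:216,r1:Mul2,r2:108,r3:12
  c19: -  regs: r0:216,r1:Mul2,r2:108,r3:12
  c20: -  regs: r0:216,r1:Mul2,r2:108,r3:12
  c21: CDB Mul2=576  regs: r0:216,r1:576,r2:108,r3:12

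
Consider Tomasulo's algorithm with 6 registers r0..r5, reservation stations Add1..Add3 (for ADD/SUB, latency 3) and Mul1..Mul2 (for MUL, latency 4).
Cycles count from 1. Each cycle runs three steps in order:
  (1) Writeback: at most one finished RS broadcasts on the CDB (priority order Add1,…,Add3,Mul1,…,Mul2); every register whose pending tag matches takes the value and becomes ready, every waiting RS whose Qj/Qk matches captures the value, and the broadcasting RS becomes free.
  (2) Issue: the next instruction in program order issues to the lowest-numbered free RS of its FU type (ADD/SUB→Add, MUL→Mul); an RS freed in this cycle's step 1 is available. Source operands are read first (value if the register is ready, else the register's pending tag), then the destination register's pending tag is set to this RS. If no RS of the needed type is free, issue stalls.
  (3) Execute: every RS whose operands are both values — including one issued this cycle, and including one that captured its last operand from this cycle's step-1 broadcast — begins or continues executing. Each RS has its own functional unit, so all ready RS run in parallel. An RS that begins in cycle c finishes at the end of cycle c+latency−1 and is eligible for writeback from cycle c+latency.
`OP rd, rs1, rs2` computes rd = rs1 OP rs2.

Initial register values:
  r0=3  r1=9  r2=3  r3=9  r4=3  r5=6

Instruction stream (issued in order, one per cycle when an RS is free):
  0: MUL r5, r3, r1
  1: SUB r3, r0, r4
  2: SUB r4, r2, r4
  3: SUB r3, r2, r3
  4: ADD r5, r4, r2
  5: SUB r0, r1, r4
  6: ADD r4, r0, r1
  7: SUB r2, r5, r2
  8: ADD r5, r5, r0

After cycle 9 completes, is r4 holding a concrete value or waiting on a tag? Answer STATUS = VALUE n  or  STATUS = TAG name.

STATUS = TAG Add3

  c1: issue MUL r5<-Mul1  regs: r0:3,r1:9,r2:3,r3:9,r4:3,r5:Mul1
  c2: issue SUB r3<-Add1  regs: r0:3,r1:9,r2:3,r3:Add1,r4:3,r5:Mul1
  c3: issue SUB r4<-Add2  regs: r0:3,r1:9,r2:3,r3:Add1,r4:Add2,r5:Mul1
  c4: issue SUB r3<-Add3  regs: r0:3,r1:9,r2:3,r3:Add3,r4:Add2,r5:Mul1
  c5: CDB Add1=0; issue ADD r5<-Add1  regs: r0:3,r1:9,r2:3,r3:Add3,r4:Add2,r5:Add1
  c6: CDB Add2=0; issue SUB r0<-Add2  regs: r0:Add2,r1:9,r2:3,r3:Add3,r4:0,r5:Add1
  c7: CDB Mul1=81; stall  regs: r0:Add2,r1:9,r2:3,r3:Add3,r4:0,r5:Add1
  c8: CDB Add3=3; issue ADD r4<-Add3  regs: r0:Add2,r1:9,r2:3,r3:3,r4:Add3,r5:Add1
  c9: CDB Add1=3; issue SUB r2<-Add1  regs: r0:Add2,r1:9,r2:Add1,r3:3,r4:Add3,r5:3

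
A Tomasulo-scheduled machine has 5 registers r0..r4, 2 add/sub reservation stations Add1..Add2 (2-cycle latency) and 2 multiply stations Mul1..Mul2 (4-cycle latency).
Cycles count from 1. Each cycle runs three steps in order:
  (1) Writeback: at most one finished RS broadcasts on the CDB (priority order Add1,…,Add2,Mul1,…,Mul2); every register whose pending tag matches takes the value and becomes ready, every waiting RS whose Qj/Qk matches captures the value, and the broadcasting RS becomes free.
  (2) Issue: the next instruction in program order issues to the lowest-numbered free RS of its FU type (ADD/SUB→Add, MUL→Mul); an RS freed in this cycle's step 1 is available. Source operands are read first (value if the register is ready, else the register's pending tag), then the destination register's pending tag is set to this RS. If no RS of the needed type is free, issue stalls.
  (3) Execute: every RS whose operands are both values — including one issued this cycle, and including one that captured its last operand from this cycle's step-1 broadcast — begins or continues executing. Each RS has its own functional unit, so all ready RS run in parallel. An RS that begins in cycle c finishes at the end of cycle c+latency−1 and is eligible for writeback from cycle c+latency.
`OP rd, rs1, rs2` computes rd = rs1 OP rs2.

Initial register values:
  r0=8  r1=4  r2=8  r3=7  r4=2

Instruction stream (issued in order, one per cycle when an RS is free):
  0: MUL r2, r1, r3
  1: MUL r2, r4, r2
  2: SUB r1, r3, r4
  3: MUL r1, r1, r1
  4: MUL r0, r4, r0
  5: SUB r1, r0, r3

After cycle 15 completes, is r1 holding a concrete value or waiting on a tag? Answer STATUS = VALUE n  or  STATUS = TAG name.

STATUS = TAG Add1

c1: issue MUL r2<-Mul1 | r0:8,r1:4,r2:Mul1,r3:7,r4:2
c2: issue MUL r2<-Mul2 | r0:8,r1:4,r2:Mul2,r3:7,r4:2
c3: issue SUB r1<-Add1 | r0:8,r1:Add1,r2:Mul2,r3:7,r4:2
c4: stall | r0:8,r1:Add1,r2:Mul2,r3:7,r4:2
c5: CDB Add1=5; stall | r0:8,r1:5,r2:Mul2,r3:7,r4:2
c6: CDB Mul1=28; issue MUL r1<-Mul1 | r0:8,r1:Mul1,r2:Mul2,r3:7,r4:2
c7: stall | r0:8,r1:Mul1,r2:Mul2,r3:7,r4:2
c8: stall | r0:8,r1:Mul1,r2:Mul2,r3:7,r4:2
c9: stall | r0:8,r1:Mul1,r2:Mul2,r3:7,r4:2
c10: CDB Mul1=25; issue MUL r0<-Mul1 | r0:Mul1,r1:25,r2:Mul2,r3:7,r4:2
c11: CDB Mul2=56; issue SUB r1<-Add1 | r0:Mul1,r1:Add1,r2:56,r3:7,r4:2
c12: - | r0:Mul1,r1:Add1,r2:56,r3:7,r4:2
c13: - | r0:Mul1,r1:Add1,r2:56,r3:7,r4:2
c14: CDB Mul1=16 | r0:16,r1:Add1,r2:56,r3:7,r4:2
c15: - | r0:16,r1:Add1,r2:56,r3:7,r4:2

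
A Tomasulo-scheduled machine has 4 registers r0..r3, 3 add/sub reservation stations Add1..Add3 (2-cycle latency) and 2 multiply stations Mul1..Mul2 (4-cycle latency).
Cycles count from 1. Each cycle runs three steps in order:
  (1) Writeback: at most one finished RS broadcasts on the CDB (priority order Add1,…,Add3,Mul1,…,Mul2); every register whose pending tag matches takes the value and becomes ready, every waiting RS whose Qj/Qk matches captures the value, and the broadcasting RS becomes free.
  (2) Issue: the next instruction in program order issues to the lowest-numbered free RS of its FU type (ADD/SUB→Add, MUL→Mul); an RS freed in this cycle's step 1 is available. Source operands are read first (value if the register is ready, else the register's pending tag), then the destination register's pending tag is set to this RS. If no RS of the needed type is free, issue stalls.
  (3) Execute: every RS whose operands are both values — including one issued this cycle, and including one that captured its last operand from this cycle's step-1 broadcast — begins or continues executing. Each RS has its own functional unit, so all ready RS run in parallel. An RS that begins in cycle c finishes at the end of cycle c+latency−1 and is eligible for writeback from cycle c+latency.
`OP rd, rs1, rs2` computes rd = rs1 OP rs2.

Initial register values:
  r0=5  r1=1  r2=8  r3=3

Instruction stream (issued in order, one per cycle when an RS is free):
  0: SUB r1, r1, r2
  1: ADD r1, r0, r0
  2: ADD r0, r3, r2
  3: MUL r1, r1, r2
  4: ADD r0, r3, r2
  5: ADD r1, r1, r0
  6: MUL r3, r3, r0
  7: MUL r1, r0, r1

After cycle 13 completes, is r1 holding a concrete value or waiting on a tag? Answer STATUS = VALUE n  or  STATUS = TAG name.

STATUS = TAG Mul1

cycle 1: issue SUB r1<-Add1 // r0:5,r1:Add1,r2:8,r3:3
cycle 2: issue ADD r1<-Add2 // r0:5,r1:Add2,r2:8,r3:3
cycle 3: CDB Add1=-7; issue ADD r0<-Add1 // r0:Add1,r1:Add2,r2:8,r3:3
cycle 4: CDB Add2=10; issue MUL r1<-Mul1 // r0:Add1,r1:Mul1,r2:8,r3:3
cycle 5: CDB Add1=11; issue ADD r0<-Add1 // r0:Add1,r1:Mul1,r2:8,r3:3
cycle 6: issue ADD r1<-Add2 // r0:Add1,r1:Add2,r2:8,r3:3
cycle 7: CDB Add1=11; issue MUL r3<-Mul2 // r0:11,r1:Add2,r2:8,r3:Mul2
cycle 8: CDB Mul1=80; issue MUL r1<-Mul1 // r0:11,r1:Mul1,r2:8,r3:Mul2
cycle 9: - // r0:11,r1:Mul1,r2:8,r3:Mul2
cycle 10: CDB Add2=91 // r0:11,r1:Mul1,r2:8,r3:Mul2
cycle 11: CDB Mul2=33 // r0:11,r1:Mul1,r2:8,r3:33
cycle 12: - // r0:11,r1:Mul1,r2:8,r3:33
cycle 13: - // r0:11,r1:Mul1,r2:8,r3:33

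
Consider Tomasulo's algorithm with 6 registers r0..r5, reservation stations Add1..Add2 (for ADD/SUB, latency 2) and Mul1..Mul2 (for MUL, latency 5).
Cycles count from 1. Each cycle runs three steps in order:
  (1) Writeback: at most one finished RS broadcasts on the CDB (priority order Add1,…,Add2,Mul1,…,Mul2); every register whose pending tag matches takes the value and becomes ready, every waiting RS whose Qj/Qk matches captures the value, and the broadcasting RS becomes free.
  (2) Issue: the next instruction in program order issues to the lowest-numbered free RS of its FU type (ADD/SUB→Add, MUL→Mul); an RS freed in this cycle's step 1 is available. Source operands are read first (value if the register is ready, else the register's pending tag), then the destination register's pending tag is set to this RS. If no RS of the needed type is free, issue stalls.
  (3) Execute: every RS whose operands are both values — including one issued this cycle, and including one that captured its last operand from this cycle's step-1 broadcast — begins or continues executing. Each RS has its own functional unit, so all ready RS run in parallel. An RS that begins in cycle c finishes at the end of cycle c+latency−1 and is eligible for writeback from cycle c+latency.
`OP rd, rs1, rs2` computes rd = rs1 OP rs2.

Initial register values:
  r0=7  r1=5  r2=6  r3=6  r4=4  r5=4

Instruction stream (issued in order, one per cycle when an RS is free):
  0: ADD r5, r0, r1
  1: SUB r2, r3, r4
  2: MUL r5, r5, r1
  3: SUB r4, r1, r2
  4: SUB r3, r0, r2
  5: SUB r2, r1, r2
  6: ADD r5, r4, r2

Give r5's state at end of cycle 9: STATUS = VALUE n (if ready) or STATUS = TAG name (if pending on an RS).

STATUS = TAG Add2

  c1: issue ADD r5<-Add1  regs: r0:7,r1:5,r2:6,r3:6,r4:4,r5:Add1
  c2: issue SUB r2<-Add2  regs: r0:7,r1:5,r2:Add2,r3:6,r4:4,r5:Add1
  c3: CDB Add1=12; issue MUL r5<-Mul1  regs: r0:7,r1:5,r2:Add2,r3:6,r4:4,r5:Mul1
  c4: CDB Add2=2; issue SUB r4<-Add1  regs: r0:7,r1:5,r2:2,r3:6,r4:Add1,r5:Mul1
  c5: issue SUB r3<-Add2  regs: r0:7,r1:5,r2:2,r3:Add2,r4:Add1,r5:Mul1
  c6: CDB Add1=3; issue SUB r2<-Add1  regs: r0:7,r1:5,r2:Add1,r3:Add2,r4:3,r5:Mul1
  c7: CDB Add2=5; issue ADD r5<-Add2  regs: r0:7,r1:5,r2:Add1,r3:5,r4:3,r5:Add2
  c8: CDB Add1=3  regs: r0:7,r1:5,r2:3,r3:5,r4:3,r5:Add2
  c9: CDB Mul1=60  regs: r0:7,r1:5,r2:3,r3:5,r4:3,r5:Add2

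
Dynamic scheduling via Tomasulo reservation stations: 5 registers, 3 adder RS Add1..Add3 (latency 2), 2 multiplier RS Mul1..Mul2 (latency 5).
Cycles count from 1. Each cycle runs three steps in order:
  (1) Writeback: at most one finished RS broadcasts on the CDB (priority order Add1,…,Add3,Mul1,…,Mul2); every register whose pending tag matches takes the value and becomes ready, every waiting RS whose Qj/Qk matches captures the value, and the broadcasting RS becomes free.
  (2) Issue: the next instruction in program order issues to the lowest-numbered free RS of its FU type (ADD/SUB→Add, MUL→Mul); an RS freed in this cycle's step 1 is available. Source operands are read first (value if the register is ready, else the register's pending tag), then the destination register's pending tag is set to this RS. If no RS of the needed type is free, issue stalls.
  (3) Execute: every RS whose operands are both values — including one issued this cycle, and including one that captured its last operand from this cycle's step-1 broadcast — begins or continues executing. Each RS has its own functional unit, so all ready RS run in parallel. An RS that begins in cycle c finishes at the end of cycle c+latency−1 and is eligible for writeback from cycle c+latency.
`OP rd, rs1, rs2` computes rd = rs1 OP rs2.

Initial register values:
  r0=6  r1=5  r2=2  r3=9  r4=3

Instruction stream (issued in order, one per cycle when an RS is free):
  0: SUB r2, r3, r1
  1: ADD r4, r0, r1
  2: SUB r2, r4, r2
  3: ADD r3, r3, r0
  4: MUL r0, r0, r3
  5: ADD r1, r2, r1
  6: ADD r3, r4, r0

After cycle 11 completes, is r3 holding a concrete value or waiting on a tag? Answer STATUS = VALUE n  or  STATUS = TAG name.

cycle 1: issue SUB r2<-Add1 // r0:6,r1:5,r2:Add1,r3:9,r4:3
cycle 2: issue ADD r4<-Add2 // r0:6,r1:5,r2:Add1,r3:9,r4:Add2
cycle 3: CDB Add1=4; issue SUB r2<-Add1 // r0:6,r1:5,r2:Add1,r3:9,r4:Add2
cycle 4: CDB Add2=11; issue ADD r3<-Add2 // r0:6,r1:5,r2:Add1,r3:Add2,r4:11
cycle 5: issue MUL r0<-Mul1 // r0:Mul1,r1:5,r2:Add1,r3:Add2,r4:11
cycle 6: CDB Add1=7; issue ADD r1<-Add1 // r0:Mul1,r1:Add1,r2:7,r3:Add2,r4:11
cycle 7: CDB Add2=15; issue ADD r3<-Add2 // r0:Mul1,r1:Add1,r2:7,r3:Add2,r4:11
cycle 8: CDB Add1=12 // r0:Mul1,r1:12,r2:7,r3:Add2,r4:11
cycle 9: - // r0:Mul1,r1:12,r2:7,r3:Add2,r4:11
cycle 10: - // r0:Mul1,r1:12,r2:7,r3:Add2,r4:11
cycle 11: - // r0:Mul1,r1:12,r2:7,r3:Add2,r4:11

STATUS = TAG Add2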